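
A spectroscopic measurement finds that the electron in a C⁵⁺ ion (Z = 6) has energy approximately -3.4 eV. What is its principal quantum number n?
n = 12

The exact energy levels follow E_n = -13.6057 Z² / n² eV with Z = 6.

The measured value (-3.4 eV) is reported to only 2 significant figures, so we must test candidate n values and see which one matches to that precision.

Candidate energies:
  n = 10:  E = -13.6057 × 6² / 10² = -4.898052 eV
  n = 11:  E = -13.6057 × 6² / 11² = -4.047977 eV
  n = 12:  E = -13.6057 × 6² / 12² = -3.401425 eV  ← matches
  n = 13:  E = -13.6057 × 6² / 13² = -2.898256 eV
  n = 14:  E = -13.6057 × 6² / 14² = -2.499006 eV

Checking against the measurement of -3.4 eV (2 sig figs), only n = 12 agrees:
E_12 = -3.401425 eV, which rounds to -3.4 eV ✓

Therefore n = 12.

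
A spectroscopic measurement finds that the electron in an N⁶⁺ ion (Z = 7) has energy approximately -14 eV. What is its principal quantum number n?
n = 7

The exact energy levels follow E_n = -13.6057 Z² / n² eV with Z = 7.

The measured value (-14 eV) is reported to only 2 significant figures, so we must test candidate n values and see which one matches to that precision.

Candidate energies:
  n = 5:  E = -13.6057 × 7² / 5² = -26.66717 eV
  n = 6:  E = -13.6057 × 7² / 6² = -18.51887 eV
  n = 7:  E = -13.6057 × 7² / 7² = -13.60570 eV  ← matches
  n = 8:  E = -13.6057 × 7² / 8² = -10.41686 eV
  n = 9:  E = -13.6057 × 7² / 9² = -8.23061 eV

Checking against the measurement of -14 eV (2 sig figs), only n = 7 agrees:
E_7 = -13.60570 eV, which rounds to -14 eV ✓

Therefore n = 7.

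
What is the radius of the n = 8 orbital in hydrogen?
3.386734 nm (or 33.867341 Å)

The Bohr radius formula is:
r_n = n² a₀ / Z

where a₀ = 0.052917721 nm is the Bohr radius.

For H (Z = 1) at n = 8:
r_8 = 8² × 0.052917721 nm / 1
r_8 = 64 × 0.052917721 nm / 1
r_8 = 3.3867341 nm / 1
r_8 = 3.386734 nm

The electron orbits at approximately 3.386734 nm from the nucleus.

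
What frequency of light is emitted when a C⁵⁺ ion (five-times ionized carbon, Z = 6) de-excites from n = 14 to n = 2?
2.9004e+16 Hz

First, find the transition energy:
E_14 = -13.6057 × 6² / 14² = -2.499006 eV
E_2 = -13.6057 × 6² / 2² = -122.451300 eV
|ΔE| = |E_2 - E_14| = 119.952294 eV

Convert to Joules: E = 119.952294 eV × (1.602177 × 10⁻¹⁹ J/eV) = 1.921848e-17 J

Using E = hf:
f = E/h = 1.921848e-17 J / (6.62607 × 10⁻³⁴ J·s)
f = 2.9004e+16 Hz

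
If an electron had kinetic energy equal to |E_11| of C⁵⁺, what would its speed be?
1.19329e+06 m/s (or 0.3980% of c)

The binding energy at n = 11 for C⁵⁺ is:
E_11 = -13.6057 × 6²/11² = -4.04797686 eV
|E_11| = 4.04797686 eV

Convert to Joules:
KE = 4.04797686 eV × (1.602177 × 10⁻¹⁹ J/eV) = 6.4855754e-19 J

Using KE = ½mv²:
v = √(2·KE/m_e)
v = √(2 × 6.4855754e-19 J / 9.10938 × 10⁻³¹ kg)
v = 1.19329e+06 m/s

This is approximately 0.3980% the speed of light.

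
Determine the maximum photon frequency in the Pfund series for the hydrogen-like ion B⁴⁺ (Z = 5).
3.29e+15 Hz

The series limit corresponds to the transition from n = ∞ to n = 5.
This is the highest energy (shortest wavelength) transition in the Pfund series.

E_∞ = 0 eV
E_5 = -13.6057 × 5² / 5² = -13.60570000 eV

Energy at series limit:
ΔE = E_∞ - E_5 = 0 - (-13.60570000) = 13.60570000 eV
E = 13.60570000 eV × (1.602177 × 10⁻¹⁹ J/eV) = 2.1799e-18 J
f = E/h = 2.1799e-18 J / (6.62607 × 10⁻³⁴ J·s) = 3.29e+15 Hz

This energy equals the ionization energy from the n = 5 state of B⁴⁺.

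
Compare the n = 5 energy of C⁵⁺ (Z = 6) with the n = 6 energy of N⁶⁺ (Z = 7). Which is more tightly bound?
C⁵⁺ at n = 5 (E = -19.592208 eV)

Using E_n = -13.6057 Z² / n² eV:

C⁵⁺ (Z = 6) at n = 5:
E = -13.6057 × 6² / 5² = -13.6057 × 36 / 25 = -19.592208000 eV

N⁶⁺ (Z = 7) at n = 6:
E = -13.6057 × 7² / 6² = -13.6057 × 49 / 36 = -18.518869444 eV

Since -19.592208000 eV < -18.518869444 eV,
C⁵⁺ at n = 5 is more tightly bound (requires more energy to ionize).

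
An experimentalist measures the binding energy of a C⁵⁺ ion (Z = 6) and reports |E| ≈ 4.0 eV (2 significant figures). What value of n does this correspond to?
n = 11

The exact energy levels follow E_n = -13.6057 Z² / n² eV with Z = 6.

The measured value (-4.0 eV) is reported to only 2 significant figures, so we must test candidate n values and see which one matches to that precision.

Candidate energies:
  n = 9:  E = -13.6057 × 6² / 9² = -6.04698 eV
  n = 10:  E = -13.6057 × 6² / 10² = -4.89805 eV
  n = 11:  E = -13.6057 × 6² / 11² = -4.04798 eV  ← matches
  n = 12:  E = -13.6057 × 6² / 12² = -3.40143 eV
  n = 13:  E = -13.6057 × 6² / 13² = -2.89826 eV

Checking against the measurement of -4.0 eV (2 sig figs), only n = 11 agrees:
E_11 = -4.04798 eV, which rounds to -4.0 eV ✓

Therefore n = 11.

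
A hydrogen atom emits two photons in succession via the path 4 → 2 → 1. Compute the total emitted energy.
12.76 eV

The energy levels of hydrogen are E_n = -13.6057 / n² eV.

First transition (4 → 2):
ΔE₁ = |E_2 - E_4|
ΔE₁ = |-3.40142500 - (-0.85035625)| = 2.55107 eV

Second transition (2 → 1):
ΔE₂ = |E_1 - E_2|
ΔE₂ = |-13.60570000 - (-3.40142500)| = 10.20428 eV

Total energy released:
E_total = ΔE₁ + ΔE₂ = 2.55107 + 10.20428 = 12.76 eV

Note: This equals the direct transition 4 → 1: 12.76 eV ✓
Energy is conserved regardless of the path taken.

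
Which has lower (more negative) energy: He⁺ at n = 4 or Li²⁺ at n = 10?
He⁺ at n = 4 (E = -3.401425 eV)

Using E_n = -13.6057 Z² / n² eV:

He⁺ (Z = 2) at n = 4:
E = -13.6057 × 2² / 4² = -13.6057 × 4 / 16 = -3.401425000 eV

Li²⁺ (Z = 3) at n = 10:
E = -13.6057 × 3² / 10² = -13.6057 × 9 / 100 = -1.224513000 eV

Since -3.401425000 eV < -1.224513000 eV,
He⁺ at n = 4 is more tightly bound (requires more energy to ionize).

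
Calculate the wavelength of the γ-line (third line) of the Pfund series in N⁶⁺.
76.29640 nm

The lines of a series are numbered from the longest wavelength (smallest ΔE) outward; the third line is the transition from n = n_f + 3 to n_f.
The Pfund series has all transitions ending at n_f = 5.

For N⁶⁺ (Z = 7), the third line (γ-line) is the jump from n = 8 to n = 5:
E_8 = -13.6057 × 7² / 8² = -10.4168641 eV
E_5 = -13.6057 × 7² / 5² = -26.6671720 eV
ΔE = E_8 - E_5 = 16.2503079 eV

λ = hc/E = 1239.84 eV·nm / 16.2503079 eV
λ = 76.29640 nm

This is the γ-line of the Pfund series in N⁶⁺.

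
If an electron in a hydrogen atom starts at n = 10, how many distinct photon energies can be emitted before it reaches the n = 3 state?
28

The electron can occupy levels n = 3, 4, ..., 10 during de-excitation — that is m = 10 - 3 + 1 = 8 distinct levels.

The number of distinct spectral lines equals the number of ways to choose 2 of these m levels (each pair gives one possible emission transition):

Number of lines = m(m-1)/2 = 8×7/2 = 28

These correspond to all possible transitions between the 8 levels:
10 → 9, 10 → 8, 10 → 7, 10 → 6, 10 → 5, 10 → 4, 10 → 3, 9 → 8...

Each transition produces a photon with a unique energy (and thus wavelength). This count does not depend on Z.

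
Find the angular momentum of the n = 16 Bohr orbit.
1.68731e-33 J·s (or 16ℏ)

In the Bohr model, angular momentum is quantized:
L = nℏ

where ℏ = h/(2π) = 1.0545718e-34 J·s

For n = 16:
L = 16 × 1.0545718e-34 J·s
L = 1.68731e-33 J·s

This can also be written as L = 16ℏ.
The angular momentum is an integer multiple of the reduced Planck constant.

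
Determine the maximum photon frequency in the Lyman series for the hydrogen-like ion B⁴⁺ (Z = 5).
8.22e+16 Hz

The series limit corresponds to the transition from n = ∞ to n = 1.
This is the highest energy (shortest wavelength) transition in the Lyman series.

E_∞ = 0 eV
E_1 = -13.6057 × 5² / 1² = -340.14250 eV

Energy at series limit:
ΔE = E_∞ - E_1 = 0 - (-340.14250) = 340.14250 eV
E = 340.14250 eV × (1.602177 × 10⁻¹⁹ J/eV) = 5.4497e-17 J
f = E/h = 5.4497e-17 J / (6.62607 × 10⁻³⁴ J·s) = 8.22e+16 Hz

This energy equals the ionization energy from the n = 1 state of B⁴⁺.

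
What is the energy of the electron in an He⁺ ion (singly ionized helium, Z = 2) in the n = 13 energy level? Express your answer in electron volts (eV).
-0.322028 eV

The energy levels of a hydrogen-like atom are given by:
E_n = -13.6057 Z² / n² eV  (with Z = 2 for He⁺)

For n = 13:
E_13 = -13.6057 × 2² / 13²
E_13 = -13.6057 × 4 / 169
E_13 = -0.322028 eV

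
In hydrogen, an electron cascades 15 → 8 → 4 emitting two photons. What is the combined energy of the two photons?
0.7899 eV

The energy levels of hydrogen are E_n = -13.6057 / n² eV.

First transition (15 → 8):
ΔE₁ = |E_8 - E_15|
ΔE₁ = |-0.2125890625 - (-0.0604697778)| = 0.1521193 eV

Second transition (8 → 4):
ΔE₂ = |E_4 - E_8|
ΔE₂ = |-0.8503562500 - (-0.2125890625)| = 0.6377672 eV

Total energy released:
E_total = ΔE₁ + ΔE₂ = 0.1521193 + 0.6377672 = 0.7899 eV

Note: This equals the direct transition 15 → 4: 0.7899 eV ✓
Energy is conserved regardless of the path taken.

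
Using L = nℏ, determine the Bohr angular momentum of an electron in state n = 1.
1.05457e-34 J·s (or 1ℏ)

In the Bohr model, angular momentum is quantized:
L = nℏ

where ℏ = h/(2π) = 1.0545718e-34 J·s

For n = 1:
L = 1 × 1.0545718e-34 J·s
L = 1.05457e-34 J·s

This can also be written as L = 1ℏ.
The angular momentum is an integer multiple of the reduced Planck constant.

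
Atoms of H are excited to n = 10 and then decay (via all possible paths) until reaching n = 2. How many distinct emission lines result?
36

The electron can occupy levels n = 2, 3, ..., 10 during de-excitation — that is m = 10 - 2 + 1 = 9 distinct levels.

The number of distinct spectral lines equals the number of ways to choose 2 of these m levels (each pair gives one possible emission transition):

Number of lines = m(m-1)/2 = 9×8/2 = 36

These correspond to all possible transitions between the 9 levels:
10 → 9, 10 → 8, 10 → 7, 10 → 6, 10 → 5, 10 → 4, 10 → 3, 10 → 2...

Each transition produces a photon with a unique energy (and thus wavelength). This count does not depend on Z.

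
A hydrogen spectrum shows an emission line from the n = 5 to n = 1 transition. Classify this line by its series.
Lyman series

The spectral series in hydrogen are named based on the final (lower) energy level:
- Lyman series: n_final = 1 (ultraviolet)
- Balmer series: n_final = 2 (visible/near-UV)
- Paschen series: n_final = 3 (infrared)
- Brackett series: n_final = 4 (infrared)
- Pfund series: n_final = 5 (far infrared)

Since this transition ends at n = 1, it belongs to the Lyman series.

For reference, this 5 → 1 line has photon energy
ΔE = 13.6057 eV × (1/1² - 1/5²) = 13.061472 eV,
corresponding to wavelength λ = hc/ΔE = 1239.84 eV·nm / 13.061472 eV = 94.9235 nm in the ultraviolet region.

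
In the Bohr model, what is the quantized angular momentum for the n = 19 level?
2.00e-33 J·s (or 19ℏ)

In the Bohr model, angular momentum is quantized:
L = nℏ

where ℏ = h/(2π) = 1.0546e-34 J·s

For n = 19:
L = 19 × 1.0546e-34 J·s
L = 2.00e-33 J·s

This can also be written as L = 19ℏ.
The angular momentum is an integer multiple of the reduced Planck constant.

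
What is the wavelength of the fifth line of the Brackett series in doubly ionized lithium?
201.88028 nm

The lines of a series are numbered from the longest wavelength (smallest ΔE) outward; the fifth line is the transition from n = n_f + 5 to n_f.
The Brackett series has all transitions ending at n_f = 4.

For Li²⁺ (Z = 3), the fifth line (ε-line) is the jump from n = 9 to n = 4:
E_9 = -13.6057 × 3² / 9² = -1.511744444 eV
E_4 = -13.6057 × 3² / 4² = -7.653206250 eV
ΔE = E_9 - E_4 = 6.141461806 eV

λ = hc/E = 1239.84 eV·nm / 6.141461806 eV
λ = 201.88028 nm

This is the ε-line of the Brackett series in Li²⁺.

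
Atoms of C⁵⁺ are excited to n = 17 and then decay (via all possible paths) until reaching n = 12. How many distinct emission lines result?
15

The electron can occupy levels n = 12, 13, ..., 17 during de-excitation — that is m = 17 - 12 + 1 = 6 distinct levels.

The number of distinct spectral lines equals the number of ways to choose 2 of these m levels (each pair gives one possible emission transition):

Number of lines = m(m-1)/2 = 6×5/2 = 15

These correspond to all possible transitions between the 6 levels:
17 → 16, 17 → 15, 17 → 14, 17 → 13, 17 → 12, 16 → 15, 16 → 14, 16 → 13...

Each transition produces a photon with a unique energy (and thus wavelength). This count does not depend on Z.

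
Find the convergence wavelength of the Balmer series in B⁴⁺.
14.580242 nm

The series limit corresponds to the transition from n = ∞ to n = 2.
This is the highest energy (shortest wavelength) transition in the Balmer series.

E_∞ = 0 eV
E_2 = -13.6057 × 5² / 2² = -85.03562500 eV

Energy at series limit:
ΔE = E_∞ - E_2 = 0 - (-85.03562500) = 85.03562500 eV
λ = hc/E = 1239.84 eV·nm / 85.03562500 eV = 14.580242 nm

This energy equals the ionization energy from the n = 2 state of B⁴⁺.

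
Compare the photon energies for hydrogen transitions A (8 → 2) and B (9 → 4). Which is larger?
8 → 2

Calculate the energy for each transition:

Transition 8 → 2:
ΔE₁ = |E_2 - E_8| = |-13.6057/2² - (-13.6057/8²)|
ΔE₁ = |-3.401425000 - (-0.212589063)| = 3.188836 eV

Transition 9 → 4:
ΔE₂ = |E_4 - E_9| = |-13.6057/4² - (-13.6057/9²)|
ΔE₂ = |-0.850356250 - (-0.167971605)| = 0.682385 eV

Since 3.188836 eV > 0.682385 eV, the transition 8 → 2 emits the more energetic photon.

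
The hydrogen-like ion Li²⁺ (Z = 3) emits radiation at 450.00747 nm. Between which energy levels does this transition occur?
n = 5 → n = 4

First, find the photon energy from the wavelength (hc = 1239.84 eV·nm):
E = hc/λ = 1239.84 eV·nm / 450.00747 nm = 2.7551543 eV

The energy levels of Li²⁺ satisfy E_n = -13.6057 × 3² / n² eV, so an emission n_i → n_f releases
ΔE = 13.6057 × 3² × (1/n_f² − 1/n_i²) eV.

Setting ΔE equal to the photon energy:
1/n_f² − 1/n_i² = 2.7551543 / (13.6057 × 3²) = 0.022500000

Since 1/n_i² must be positive, we need 1/n_f² > 0.022500000, i.e. n_f ≤ 6. For each allowed n_f, solve n_i = (1/n_f² − 0.022500000)^(−1/2) and check whether it is a whole number:
  n_f = 1: 1/n_i² = 1.000000000 − 0.022500000 = 0.977500000 → n_i = 1.011  (not an integer) ✗
  n_f = 2: 1/n_i² = 0.250000000 − 0.022500000 = 0.227500000 → n_i = 2.097  (not an integer) ✗
  n_f = 3: 1/n_i² = 0.111111111 − 0.022500000 = 0.088611111 → n_i = 3.359  (not an integer) ✗
  n_f = 4: 1/n_i² = 0.062500000 − 0.022500000 = 0.040000000 → n_i = 5.000  → integer, n_i = 5 ✓
  n_f = 5: 1/n_i² = 0.040000000 − 0.022500000 = 0.017500000 → n_i = 7.559  (not an integer) ✗
  n_f = 6: 1/n_i² = 0.027777778 − 0.022500000 = 0.005277778 → n_i = 13.765  (not an integer) ✗

Only n_f = 4 gives an integer upper level, n_i = 5.

The transition is from n = 5 to n = 4 (emission).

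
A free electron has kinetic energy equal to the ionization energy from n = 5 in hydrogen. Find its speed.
4.37539e+05 m/s (or 0.146% of c)

The binding energy at n = 5 for hydrogen is:
E_5 = -13.6057/5² = -0.544228000 eV
|E_5| = 0.544228000 eV

Convert to Joules:
KE = 0.544228000 eV × (1.602177 × 10⁻¹⁹ J/eV) = 8.7194958e-20 J

Using KE = ½mv²:
v = √(2·KE/m_e)
v = √(2 × 8.7194958e-20 J / 9.10938 × 10⁻³¹ kg)
v = 4.37539e+05 m/s

This is approximately 0.146% the speed of light.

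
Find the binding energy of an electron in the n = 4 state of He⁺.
3.4014 eV

The ionization energy is the energy needed to remove the electron completely (n → ∞).

For a hydrogen-like ion with Z = 2, E_n = -13.6057 Z² / n² eV.

At n = 4: E_4 = -13.6057 × 2² / 4² = -3.4014250 eV
At n = ∞: E_∞ = 0 eV

Ionization energy = E_∞ - E_4 = 0 - (-3.4014250) = 3.4014250 eV
Ionization energy ≈ 3.4014 eV

This is also called the binding energy of the electron in state n = 4.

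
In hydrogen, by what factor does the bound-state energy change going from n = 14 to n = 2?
49.00

Using E_n = -13.6057 Z² / n² eV with Z = 1:

E_2 = -13.6057 / 2² = -13.6057 / 4 = -3.40142500 eV
E_14 = -13.6057 / 14² = -13.6057 / 196 = -0.06941684 eV

The ratio is:
E_2/E_14 = (-3.40142500) / (-0.06941684)
E_2/E_14 = (-13.6057/4) / (-13.6057/196)
E_2/E_14 = 196/4
E_2/E_14 = 49.00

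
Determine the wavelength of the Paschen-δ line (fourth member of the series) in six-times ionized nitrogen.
20.5035 nm

The lines of a series are numbered from the longest wavelength (smallest ΔE) outward; the fourth line is the transition from n = n_f + 4 to n_f.
The Paschen series has all transitions ending at n_f = 3.

For N⁶⁺ (Z = 7), the fourth line (δ-line) is the jump from n = 7 to n = 3:
E_7 = -13.6057 × 7² / 7² = -13.605700 eV
E_3 = -13.6057 × 7² / 3² = -74.075478 eV
ΔE = E_7 - E_3 = 60.469778 eV

λ = hc/E = 1239.84 eV·nm / 60.469778 eV
λ = 20.5035 nm

This is the δ-line of the Paschen series in N⁶⁺.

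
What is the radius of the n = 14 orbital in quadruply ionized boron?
2.0744 nm (or 20.7437 Å)

The Bohr radius formula is:
r_n = n² a₀ / Z

where a₀ = 0.0529177 nm is the Bohr radius.

For B⁴⁺ (Z = 5) at n = 14:
r_14 = 14² × 0.0529177 nm / 5
r_14 = 196 × 0.0529177 nm / 5
r_14 = 10.37187 nm / 5
r_14 = 2.0744 nm

The electron orbits at approximately 2.0744 nm from the nucleus.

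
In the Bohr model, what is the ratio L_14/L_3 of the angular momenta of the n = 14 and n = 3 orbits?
4.667

In the Bohr model, L_n = nℏ, so the ratio is purely the ratio of quantum numbers:

L_14/L_3 = 14ℏ / 3ℏ = 14/3 = 4.667

The angular momentum scales linearly with n.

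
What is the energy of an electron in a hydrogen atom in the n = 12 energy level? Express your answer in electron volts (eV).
-0.094 eV

The energy levels of a hydrogen-like atom are given by:
E_n = -13.6057 eV / n²

For n = 12:
E_12 = -13.6057 eV / 12²
E_12 = -13.6057 eV / 144
E_12 = -0.094 eV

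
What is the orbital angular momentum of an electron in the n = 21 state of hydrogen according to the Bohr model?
2.215e-33 J·s (or 21ℏ)

In the Bohr model, angular momentum is quantized:
L = nℏ

where ℏ = h/(2π) = 1.05457e-34 J·s

For n = 21:
L = 21 × 1.05457e-34 J·s
L = 2.215e-33 J·s

This can also be written as L = 21ℏ.
The angular momentum is an integer multiple of the reduced Planck constant.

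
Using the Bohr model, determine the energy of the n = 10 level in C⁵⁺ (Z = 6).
-4.898052 eV

For hydrogen-like ions, the energy levels scale with Z²:
E_n = -13.6057 Z² / n² eV

For C⁵⁺ (Z = 6) at n = 10:
E_10 = -13.6057 × 6² / 10²
E_10 = -13.6057 × 36 / 100
E_10 = -489.8052 / 100
E_10 = -4.898052 eV

The energy is 36 times more negative than hydrogen at the same n due to the stronger nuclear charge.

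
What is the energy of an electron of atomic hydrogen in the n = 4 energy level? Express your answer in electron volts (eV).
-0.85036 eV

The energy levels of a hydrogen-like atom are given by:
E_n = -13.6057 eV / n²

For n = 4:
E_4 = -13.6057 eV / 4²
E_4 = -13.6057 eV / 16
E_4 = -0.85036 eV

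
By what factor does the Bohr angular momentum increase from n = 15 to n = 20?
1.33333

In the Bohr model, L_n = nℏ, so the ratio is purely the ratio of quantum numbers:

L_20/L_15 = 20ℏ / 15ℏ = 20/15 = 1.33333

The angular momentum scales linearly with n.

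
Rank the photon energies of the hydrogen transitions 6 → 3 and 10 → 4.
6 → 3

Calculate the energy for each transition:

Transition 6 → 3:
ΔE₁ = |E_3 - E_6| = |-13.6057/3² - (-13.6057/6²)|
ΔE₁ = |-1.511744444 - (-0.377936111)| = 1.133808 eV

Transition 10 → 4:
ΔE₂ = |E_4 - E_10| = |-13.6057/4² - (-13.6057/10²)|
ΔE₂ = |-0.850356250 - (-0.136057000)| = 0.714299 eV

Since 1.133808 eV > 0.714299 eV, the transition 6 → 3 emits the more energetic photon.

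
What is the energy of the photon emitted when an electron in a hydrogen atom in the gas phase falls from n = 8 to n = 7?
0.065 eV

The energy levels are E_n = -13.6057 eV / n².

Energy at n = 8: E_8 = -13.6057 / 8² = -0.212589 eV
Energy at n = 7: E_7 = -13.6057 / 7² = -0.277667 eV

For emission (electron falling to lower state), the photon energy is:
E_photon = E_8 - E_7 = |-0.212589 - (-0.277667)|
E_photon = 0.065 eV

This energy is carried away by the emitted photon.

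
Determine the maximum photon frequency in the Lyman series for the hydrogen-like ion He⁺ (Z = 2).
1.32e+16 Hz

The series limit corresponds to the transition from n = ∞ to n = 1.
This is the highest energy (shortest wavelength) transition in the Lyman series.

E_∞ = 0 eV
E_1 = -13.6057 × 2² / 1² = -54.4228 eV

Energy at series limit:
ΔE = E_∞ - E_1 = 0 - (-54.4228) = 54.4228 eV
E = 54.4228 eV × (1.602177 × 10⁻¹⁹ J/eV) = 8.7195e-18 J
f = E/h = 8.7195e-18 J / (6.62607 × 10⁻³⁴ J·s) = 1.32e+16 Hz

This energy equals the ionization energy from the n = 1 state of He⁺.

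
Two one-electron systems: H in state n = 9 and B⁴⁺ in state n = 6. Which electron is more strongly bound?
B⁴⁺ at n = 6 (E = -9.45 eV)

Using E_n = -13.6057 Z² / n² eV:

H (Z = 1) at n = 9:
E = -13.6057 × 1² / 9² = -13.6057 × 1 / 81 = -0.16797 eV

B⁴⁺ (Z = 5) at n = 6:
E = -13.6057 × 5² / 6² = -13.6057 × 25 / 36 = -9.44840 eV

Since -9.44840 eV < -0.16797 eV,
B⁴⁺ at n = 6 is more tightly bound (requires more energy to ionize).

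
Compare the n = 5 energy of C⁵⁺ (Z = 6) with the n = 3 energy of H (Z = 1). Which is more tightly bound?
C⁵⁺ at n = 5 (E = -19.592 eV)

Using E_n = -13.6057 Z² / n² eV:

C⁵⁺ (Z = 6) at n = 5:
E = -13.6057 × 6² / 5² = -13.6057 × 36 / 25 = -19.592208 eV

H (Z = 1) at n = 3:
E = -13.6057 × 1² / 3² = -13.6057 × 1 / 9 = -1.511744 eV

Since -19.592208 eV < -1.511744 eV,
C⁵⁺ at n = 5 is more tightly bound (requires more energy to ionize).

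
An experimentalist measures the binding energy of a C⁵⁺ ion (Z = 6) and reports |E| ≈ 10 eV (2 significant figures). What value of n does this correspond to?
n = 7

The exact energy levels follow E_n = -13.6057 Z² / n² eV with Z = 6.

The measured value (-10 eV) is reported to only 2 significant figures, so we must test candidate n values and see which one matches to that precision.

Candidate energies:
  n = 5:  E = -13.6057 × 6² / 5² = -19.59221 eV
  n = 6:  E = -13.6057 × 6² / 6² = -13.60570 eV
  n = 7:  E = -13.6057 × 6² / 7² = -9.99602 eV  ← matches
  n = 8:  E = -13.6057 × 6² / 8² = -7.65321 eV
  n = 9:  E = -13.6057 × 6² / 9² = -6.04698 eV

Checking against the measurement of -10 eV (2 sig figs), only n = 7 agrees:
E_7 = -9.99602 eV, which rounds to -10 eV ✓

Therefore n = 7.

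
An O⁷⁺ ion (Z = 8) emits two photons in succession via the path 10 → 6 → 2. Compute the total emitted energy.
208.98355 eV

The energy levels of O⁷⁺ are E_n = -13.6057 × 8² / n² eV.

First transition (10 → 6):
ΔE₁ = |E_6 - E_10|
ΔE₁ = |-24.18791111111 - (-8.70764800000)| = 15.48026311 eV

Second transition (6 → 2):
ΔE₂ = |E_2 - E_6|
ΔE₂ = |-217.69120000000 - (-24.18791111111)| = 193.50328889 eV

Total energy released:
E_total = ΔE₁ + ΔE₂ = 15.48026311 + 193.50328889 = 208.98355 eV

Note: This equals the direct transition 10 → 2: 208.98355 eV ✓
Energy is conserved regardless of the path taken.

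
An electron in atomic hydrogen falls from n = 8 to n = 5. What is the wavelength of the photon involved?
3738.52362 nm

First, find the transition energy using E_n = -13.6057 / n² eV:
E_8 = -13.6057 / 8² = -0.21258906250 eV
E_5 = -13.6057 / 5² = -0.54422800000 eV

Photon energy: |ΔE| = |E_5 - E_8| = 0.33163893750 eV

Convert to wavelength using E = hc/λ with hc = 1239.84 eV·nm:
λ = hc/E = 1239.84 eV·nm / 0.33163893750 eV
λ = 3738.52362 nm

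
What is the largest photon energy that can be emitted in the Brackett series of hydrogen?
0.85 eV

The series limit corresponds to the transition from n = ∞ to n = 4.
This is the highest energy (shortest wavelength) transition in the Brackett series.

E_∞ = 0 eV
E_4 = -13.6057 / 4² = -0.85 eV

Energy at series limit:
ΔE = E_∞ - E_4 = 0 - (-0.85) = 0.85 eV

This energy equals the ionization energy from the n = 4 state of hydrogen.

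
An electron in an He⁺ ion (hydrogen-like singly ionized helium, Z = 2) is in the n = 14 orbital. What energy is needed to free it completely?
0.278 eV

The ionization energy is the energy needed to remove the electron completely (n → ∞).

For a hydrogen-like ion with Z = 2, E_n = -13.6057 Z² / n² eV.

At n = 14: E_14 = -13.6057 × 2² / 14² = -0.277667 eV
At n = ∞: E_∞ = 0 eV

Ionization energy = E_∞ - E_14 = 0 - (-0.277667) = 0.277667 eV
Ionization energy ≈ 0.278 eV

This is also called the binding energy of the electron in state n = 14.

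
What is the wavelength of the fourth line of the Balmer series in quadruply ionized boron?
16.403 nm

The lines of a series are numbered from the longest wavelength (smallest ΔE) outward; the fourth line is the transition from n = n_f + 4 to n_f.
The Balmer series has all transitions ending at n_f = 2.

For B⁴⁺ (Z = 5), the fourth line (δ-line) is the jump from n = 6 to n = 2:
E_6 = -13.6057 × 5² / 6² = -9.44840 eV
E_2 = -13.6057 × 5² / 2² = -85.03563 eV
ΔE = E_6 - E_2 = 75.58723 eV

λ = hc/E = 1239.84 eV·nm / 75.58723 eV
λ = 16.403 nm

This is the δ-line of the Balmer series in B⁴⁺.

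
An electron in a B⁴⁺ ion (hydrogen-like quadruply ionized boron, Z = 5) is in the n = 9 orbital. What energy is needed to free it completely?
4.1993 eV

The ionization energy is the energy needed to remove the electron completely (n → ∞).

For a hydrogen-like ion with Z = 5, E_n = -13.6057 Z² / n² eV.

At n = 9: E_9 = -13.6057 × 5² / 9² = -4.1992901 eV
At n = ∞: E_∞ = 0 eV

Ionization energy = E_∞ - E_9 = 0 - (-4.1992901) = 4.1992901 eV
Ionization energy ≈ 4.1993 eV

This is also called the binding energy of the electron in state n = 9.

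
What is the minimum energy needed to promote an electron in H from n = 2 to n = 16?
3.34828 eV

The energy levels of a hydrogen-like atom are E_n = -13.6057 eV / n².

Energy at n = 2: E_2 = -13.6057 / 2² = -3.40142500 eV
Energy at n = 16: E_16 = -13.6057 / 16² = -0.05314727 eV

The excitation energy is the difference:
ΔE = E_16 - E_2
ΔE = -0.05314727 - (-3.40142500)
ΔE = 3.34828 eV

Since this is positive, energy must be absorbed (photon absorption).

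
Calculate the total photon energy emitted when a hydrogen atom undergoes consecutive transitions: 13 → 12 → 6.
0.30 eV

The energy levels of hydrogen are E_n = -13.6057 / n² eV.

First transition (13 → 12):
ΔE₁ = |E_12 - E_13|
ΔE₁ = |-0.09448403 - (-0.08050710)| = 0.01398 eV

Second transition (12 → 6):
ΔE₂ = |E_6 - E_12|
ΔE₂ = |-0.37793611 - (-0.09448403)| = 0.28345 eV

Total energy released:
E_total = ΔE₁ + ΔE₂ = 0.01398 + 0.28345 = 0.30 eV

Note: This equals the direct transition 13 → 6: 0.30 eV ✓
Energy is conserved regardless of the path taken.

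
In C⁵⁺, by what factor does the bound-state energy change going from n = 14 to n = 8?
3.0625

Using E_n = -13.6057 Z² / n² eV with Z = 6:

E_8 = -13.6057 × 6² / 8² = -489.8052 / 64 = -7.65320625 eV
E_14 = -13.6057 × 6² / 14² = -489.8052 / 196 = -2.49900612 eV

The ratio is:
E_8/E_14 = (-7.65320625) / (-2.49900612)
E_8/E_14 = (-489.8052/64) / (-489.8052/196)
E_8/E_14 = 196/64
E_8/E_14 = 3.0625
(Note: the Z² factors cancel in the ratio.)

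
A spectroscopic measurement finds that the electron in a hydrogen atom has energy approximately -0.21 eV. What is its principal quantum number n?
n = 8

The exact energy levels follow E_n = -13.6057 eV / n².

The measured value (-0.21 eV) is reported to only 2 significant figures, so we must test candidate n values and see which one matches to that precision.

Candidate energies:
  n = 6:  E = -13.6057/6² = -0.377936 eV
  n = 7:  E = -13.6057/7² = -0.277667 eV
  n = 8:  E = -13.6057/8² = -0.212589 eV  ← matches
  n = 9:  E = -13.6057/9² = -0.167972 eV
  n = 10:  E = -13.6057/10² = -0.136057 eV

Checking against the measurement of -0.21 eV (2 sig figs), only n = 8 agrees:
E_8 = -0.212589 eV, which rounds to -0.21 eV ✓

Therefore n = 8.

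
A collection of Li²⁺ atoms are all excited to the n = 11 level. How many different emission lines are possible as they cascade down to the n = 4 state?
28

The electron can occupy levels n = 4, 5, ..., 11 during de-excitation — that is m = 11 - 4 + 1 = 8 distinct levels.

The number of distinct spectral lines equals the number of ways to choose 2 of these m levels (each pair gives one possible emission transition):

Number of lines = m(m-1)/2 = 8×7/2 = 28

These correspond to all possible transitions between the 8 levels:
11 → 10, 11 → 9, 11 → 8, 11 → 7, 11 → 6, 11 → 5, 11 → 4, 10 → 9...

Each transition produces a photon with a unique energy (and thus wavelength). This count does not depend on Z.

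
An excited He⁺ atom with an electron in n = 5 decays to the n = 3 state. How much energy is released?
3.870066 eV

The energy levels are E_n = -13.6057 Z² eV / n².

Energy at n = 5: E_5 = -13.6057 × 2² / 5² = -2.176912000 eV
Energy at n = 3: E_3 = -13.6057 × 2² / 3² = -6.046977778 eV

For emission (electron falling to lower state), the photon energy is:
E_photon = E_5 - E_3 = |-2.176912000 - (-6.046977778)|
E_photon = 3.870066 eV

This energy is carried away by the emitted photon.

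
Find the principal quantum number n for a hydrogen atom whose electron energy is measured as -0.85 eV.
n = 4

The exact energy levels follow E_n = -13.6057 eV / n².

The measured value (-0.85 eV) is reported to only 2 significant figures, so we must test candidate n values and see which one matches to that precision.

Candidate energies:
  n = 2:  E = -13.6057/2² = -3.40143 eV
  n = 3:  E = -13.6057/3² = -1.51174 eV
  n = 4:  E = -13.6057/4² = -0.85036 eV  ← matches
  n = 5:  E = -13.6057/5² = -0.54423 eV
  n = 6:  E = -13.6057/6² = -0.37794 eV

Checking against the measurement of -0.85 eV (2 sig figs), only n = 4 agrees:
E_4 = -0.85036 eV, which rounds to -0.85 eV ✓

Therefore n = 4.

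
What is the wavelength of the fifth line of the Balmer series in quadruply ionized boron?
15.88 nm

The lines of a series are numbered from the longest wavelength (smallest ΔE) outward; the fifth line is the transition from n = n_f + 5 to n_f.
The Balmer series has all transitions ending at n_f = 2.

For B⁴⁺ (Z = 5), the fifth line (ε-line) is the jump from n = 7 to n = 2:
E_7 = -13.6057 × 5² / 7² = -6.9417 eV
E_2 = -13.6057 × 5² / 2² = -85.0356 eV
ΔE = E_7 - E_2 = 78.0939 eV

λ = hc/E = 1239.84 eV·nm / 78.0939 eV
λ = 15.88 nm

This is the ε-line of the Balmer series in B⁴⁺.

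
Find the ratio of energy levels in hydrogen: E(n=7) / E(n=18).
6.612

Using E_n = -13.6057 Z² / n² eV with Z = 1:

E_7 = -13.6057 / 7² = -13.6057 / 49 = -0.277667347 eV
E_18 = -13.6057 / 18² = -13.6057 / 324 = -0.041992901 eV

The ratio is:
E_7/E_18 = (-0.277667347) / (-0.041992901)
E_7/E_18 = (-13.6057/49) / (-13.6057/324)
E_7/E_18 = 324/49
E_7/E_18 = 6.612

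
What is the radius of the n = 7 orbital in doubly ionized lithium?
0.8643 nm (or 8.6432 Å)

The Bohr radius formula is:
r_n = n² a₀ / Z

where a₀ = 0.0529177 nm is the Bohr radius.

For Li²⁺ (Z = 3) at n = 7:
r_7 = 7² × 0.0529177 nm / 3
r_7 = 49 × 0.0529177 nm / 3
r_7 = 2.59297 nm / 3
r_7 = 0.8643 nm

The electron orbits at approximately 0.8643 nm from the nucleus.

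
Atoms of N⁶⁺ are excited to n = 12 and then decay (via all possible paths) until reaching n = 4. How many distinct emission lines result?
36

The electron can occupy levels n = 4, 5, ..., 12 during de-excitation — that is m = 12 - 4 + 1 = 9 distinct levels.

The number of distinct spectral lines equals the number of ways to choose 2 of these m levels (each pair gives one possible emission transition):

Number of lines = m(m-1)/2 = 9×8/2 = 36

These correspond to all possible transitions between the 9 levels:
12 → 11, 12 → 10, 12 → 9, 12 → 8, 12 → 7, 12 → 6, 12 → 5, 12 → 4...

Each transition produces a photon with a unique energy (and thus wavelength). This count does not depend on Z.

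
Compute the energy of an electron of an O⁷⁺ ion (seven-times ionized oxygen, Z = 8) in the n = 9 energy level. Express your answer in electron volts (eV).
-10.75018 eV

The energy levels of a hydrogen-like atom are given by:
E_n = -13.6057 Z² / n² eV  (with Z = 8 for O⁷⁺)

For n = 9:
E_9 = -13.6057 × 8² / 9²
E_9 = -13.6057 × 64 / 81
E_9 = -10.75018 eV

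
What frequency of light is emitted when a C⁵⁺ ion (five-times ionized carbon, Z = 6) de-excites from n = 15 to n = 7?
1.891e+15 Hz

First, find the transition energy:
E_15 = -13.6057 × 6² / 15² = -2.176912 eV
E_7 = -13.6057 × 6² / 7² = -9.996024 eV
|ΔE| = |E_7 - E_15| = 7.819112 eV

Convert to Joules: E = 7.819112 eV × (1.602177 × 10⁻¹⁹ J/eV) = 1.25276e-18 J

Using E = hf:
f = E/h = 1.25276e-18 J / (6.62607 × 10⁻³⁴ J·s)
f = 1.891e+15 Hz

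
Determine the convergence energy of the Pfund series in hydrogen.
0.544228 eV

The series limit corresponds to the transition from n = ∞ to n = 5.
This is the highest energy (shortest wavelength) transition in the Pfund series.

E_∞ = 0 eV
E_5 = -13.6057 / 5² = -0.544228 eV

Energy at series limit:
ΔE = E_∞ - E_5 = 0 - (-0.544228) = 0.544228 eV

This energy equals the ionization energy from the n = 5 state of hydrogen.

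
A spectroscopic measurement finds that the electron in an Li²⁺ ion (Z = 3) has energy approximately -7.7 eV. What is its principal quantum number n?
n = 4

The exact energy levels follow E_n = -13.6057 Z² / n² eV with Z = 3.

The measured value (-7.7 eV) is reported to only 2 significant figures, so we must test candidate n values and see which one matches to that precision.

Candidate energies:
  n = 2:  E = -13.6057 × 3² / 2² = -30.61283 eV
  n = 3:  E = -13.6057 × 3² / 3² = -13.60570 eV
  n = 4:  E = -13.6057 × 3² / 4² = -7.65321 eV  ← matches
  n = 5:  E = -13.6057 × 3² / 5² = -4.89805 eV
  n = 6:  E = -13.6057 × 3² / 6² = -3.40143 eV

Checking against the measurement of -7.7 eV (2 sig figs), only n = 4 agrees:
E_4 = -7.65321 eV, which rounds to -7.7 eV ✓

Therefore n = 4.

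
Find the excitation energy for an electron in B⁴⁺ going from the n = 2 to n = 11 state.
82.224530 eV

The energy levels of a hydrogen-like atom are E_n = -13.6057 Z² eV / n².

Energy at n = 2: E_2 = -13.6057 × 5² / 2² = -85.035625000 eV
Energy at n = 11: E_11 = -13.6057 × 5² / 11² = -2.811095041 eV

The excitation energy is the difference:
ΔE = E_11 - E_2
ΔE = -2.811095041 - (-85.035625000)
ΔE = 82.224530 eV

Since this is positive, energy must be absorbed (photon absorption).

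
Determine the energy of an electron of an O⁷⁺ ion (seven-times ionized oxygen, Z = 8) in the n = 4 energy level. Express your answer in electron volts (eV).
-54.4228 eV

The energy levels of a hydrogen-like atom are given by:
E_n = -13.6057 Z² / n² eV  (with Z = 8 for O⁷⁺)

For n = 4:
E_4 = -13.6057 × 8² / 4²
E_4 = -13.6057 × 64 / 16
E_4 = -54.4228 eV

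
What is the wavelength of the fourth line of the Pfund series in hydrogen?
3295.20 nm

The lines of a series are numbered from the longest wavelength (smallest ΔE) outward; the fourth line is the transition from n = n_f + 4 to n_f.
The Pfund series has all transitions ending at n_f = 5.

For H, the fourth line (δ-line) is the jump from n = 9 to n = 5:
E_9 = -13.6057 / 9² = -0.16797160 eV
E_5 = -13.6057 / 5² = -0.54422800 eV
ΔE = E_9 - E_5 = 0.37625640 eV

λ = hc/E = 1239.84 eV·nm / 0.37625640 eV
λ = 3295.20 nm

This is the δ-line of the Pfund series in H.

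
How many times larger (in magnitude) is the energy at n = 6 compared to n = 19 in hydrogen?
10.0278

Using E_n = -13.6057 Z² / n² eV with Z = 1:

E_6 = -13.6057 / 6² = -13.6057 / 36 = -0.3779361111 eV
E_19 = -13.6057 / 19² = -13.6057 / 361 = -0.0376889197 eV

The ratio is:
E_6/E_19 = (-0.3779361111) / (-0.0376889197)
E_6/E_19 = (-13.6057/36) / (-13.6057/361)
E_6/E_19 = 361/36
E_6/E_19 = 10.0278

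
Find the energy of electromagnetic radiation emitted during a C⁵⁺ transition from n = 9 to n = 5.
13.54523 eV

The energy levels are E_n = -13.6057 Z² eV / n².

Energy at n = 9: E_9 = -13.6057 × 6² / 9² = -6.04697778 eV
Energy at n = 5: E_5 = -13.6057 × 6² / 5² = -19.59220800 eV

For emission (electron falling to lower state), the photon energy is:
E_photon = E_9 - E_5 = |-6.04697778 - (-19.59220800)|
E_photon = 13.54523 eV

This energy is carried away by the emitted photon.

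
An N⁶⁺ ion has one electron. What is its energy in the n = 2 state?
-166.67 eV

For hydrogen-like ions, the energy levels scale with Z²:
E_n = -13.6057 Z² / n² eV

For N⁶⁺ (Z = 7) at n = 2:
E_2 = -13.6057 × 7² / 2²
E_2 = -13.6057 × 49 / 4
E_2 = -666.6793 / 4
E_2 = -166.67 eV

The energy is 49 times more negative than hydrogen at the same n due to the stronger nuclear charge.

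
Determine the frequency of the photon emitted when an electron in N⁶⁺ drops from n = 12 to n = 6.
3.3584e+15 Hz

First, find the transition energy:
E_12 = -13.6057 × 7² / 12² = -4.629717 eV
E_6 = -13.6057 × 7² / 6² = -18.518869 eV
|ΔE| = |E_6 - E_12| = 13.889152 eV

Convert to Joules: E = 13.889152 eV × (1.602177 × 10⁻¹⁹ J/eV) = 2.225288e-18 J

Using E = hf:
f = E/h = 2.225288e-18 J / (6.62607 × 10⁻³⁴ J·s)
f = 3.3584e+15 Hz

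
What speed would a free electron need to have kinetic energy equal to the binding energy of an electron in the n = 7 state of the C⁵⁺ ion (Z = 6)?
1.875e+06 m/s (or 0.62549% of c)

The binding energy at n = 7 for C⁵⁺ is:
E_7 = -13.6057 × 6²/7² = -9.9960245 eV
|E_7| = 9.9960245 eV

Convert to Joules:
KE = 9.9960245 eV × (1.602177 × 10⁻¹⁹ J/eV) = 1.60154e-18 J

Using KE = ½mv²:
v = √(2·KE/m_e)
v = √(2 × 1.60154e-18 J / 9.10938 × 10⁻³¹ kg)
v = 1.875e+06 m/s

This is approximately 0.62549% the speed of light.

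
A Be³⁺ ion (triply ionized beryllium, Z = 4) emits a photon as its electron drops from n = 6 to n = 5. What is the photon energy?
2.661 eV

The energy levels are E_n = -13.6057 Z² eV / n².

Energy at n = 6: E_6 = -13.6057 × 4² / 6² = -6.046978 eV
Energy at n = 5: E_5 = -13.6057 × 4² / 5² = -8.707648 eV

For emission (electron falling to lower state), the photon energy is:
E_photon = E_6 - E_5 = |-6.046978 - (-8.707648)|
E_photon = 2.661 eV

This energy is carried away by the emitted photon.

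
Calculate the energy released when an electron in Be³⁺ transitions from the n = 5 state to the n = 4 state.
4.898052 eV

The energy levels are E_n = -13.6057 Z² eV / n².

Energy at n = 5: E_5 = -13.6057 × 4² / 5² = -8.707648000 eV
Energy at n = 4: E_4 = -13.6057 × 4² / 4² = -13.605700000 eV

For emission (electron falling to lower state), the photon energy is:
E_photon = E_5 - E_4 = |-8.707648000 - (-13.605700000)|
E_photon = 4.898052 eV

This energy is carried away by the emitted photon.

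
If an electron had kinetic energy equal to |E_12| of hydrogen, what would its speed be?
1.8231e+05 m/s (or 0.06% of c)

The binding energy at n = 12 for hydrogen is:
E_12 = -13.6057/12² = -0.094484028 eV
|E_12| = 0.094484028 eV

Convert to Joules:
KE = 0.094484028 eV × (1.602177 × 10⁻¹⁹ J/eV) = 1.513801e-20 J

Using KE = ½mv²:
v = √(2·KE/m_e)
v = √(2 × 1.513801e-20 J / 9.10938 × 10⁻³¹ kg)
v = 1.8231e+05 m/s

This is approximately 0.06% the speed of light.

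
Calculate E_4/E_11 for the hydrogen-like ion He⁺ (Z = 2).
7.5625

Using E_n = -13.6057 Z² / n² eV with Z = 2:

E_4 = -13.6057 × 2² / 4² = -54.4228 / 16 = -3.4014250000 eV
E_11 = -13.6057 × 2² / 11² = -54.4228 / 121 = -0.4497752066 eV

The ratio is:
E_4/E_11 = (-3.4014250000) / (-0.4497752066)
E_4/E_11 = (-54.4228/16) / (-54.4228/121)
E_4/E_11 = 121/16
E_4/E_11 = 7.5625
(Note: the Z² factors cancel in the ratio.)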